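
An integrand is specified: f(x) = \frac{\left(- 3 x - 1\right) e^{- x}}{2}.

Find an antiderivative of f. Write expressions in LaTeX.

Recognize the product-rule pattern: f = u'v + uv' with u = \frac{3 x}{2} + 2, v = e^{- x}, so integration by parts undoes it.
Check: d/dx[\frac{3 x e^{- x}}{2} + 2 e^{- x}] = \frac{\left(- 3 x - 1\right) e^{- x}}{2} = f(x).

An antiderivative is F(x) = \frac{3 x e^{- x}}{2} + 2 e^{- x}.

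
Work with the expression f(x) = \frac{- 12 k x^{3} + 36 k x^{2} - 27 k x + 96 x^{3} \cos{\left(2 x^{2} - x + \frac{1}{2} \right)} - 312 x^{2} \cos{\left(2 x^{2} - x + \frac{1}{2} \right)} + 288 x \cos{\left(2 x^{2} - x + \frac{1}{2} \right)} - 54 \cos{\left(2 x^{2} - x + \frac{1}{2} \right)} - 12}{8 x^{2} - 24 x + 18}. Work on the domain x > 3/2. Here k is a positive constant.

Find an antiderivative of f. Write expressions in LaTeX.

Since d/dx undoes antidifferentiation here, F'(x) = f(x) is required of F(x).
Check: d/dx[- \frac{3 \left(2 k x^{3} - 3 k x^{2} - 8 x \sin{\left(2 x^{2} - x + \frac{1}{2} \right)} + 12 \sin{\left(2 x^{2} - x + \frac{1}{2} \right)} - 4\right)}{4 \left(2 x - 3\right)}] = \frac{- 12 k x^{3} + 36 k x^{2} - 27 k x + 96 x^{3} \cos{\left(2 x^{2} - x + \frac{1}{2} \right)} - 312 x^{2} \cos{\left(2 x^{2} - x + \frac{1}{2} \right)} + 288 x \cos{\left(2 x^{2} - x + \frac{1}{2} \right)} - 54 \cos{\left(2 x^{2} - x + \frac{1}{2} \right)} - 12}{8 x^{2} - 24 x + 18} = f(x).

An antiderivative is F(x) = - \frac{3 \left(2 k x^{3} - 3 k x^{2} - 8 x \sin{\left(2 x^{2} - x + \frac{1}{2} \right)} + 12 \sin{\left(2 x^{2} - x + \frac{1}{2} \right)} - 4\right)}{4 \left(2 x - 3\right)}.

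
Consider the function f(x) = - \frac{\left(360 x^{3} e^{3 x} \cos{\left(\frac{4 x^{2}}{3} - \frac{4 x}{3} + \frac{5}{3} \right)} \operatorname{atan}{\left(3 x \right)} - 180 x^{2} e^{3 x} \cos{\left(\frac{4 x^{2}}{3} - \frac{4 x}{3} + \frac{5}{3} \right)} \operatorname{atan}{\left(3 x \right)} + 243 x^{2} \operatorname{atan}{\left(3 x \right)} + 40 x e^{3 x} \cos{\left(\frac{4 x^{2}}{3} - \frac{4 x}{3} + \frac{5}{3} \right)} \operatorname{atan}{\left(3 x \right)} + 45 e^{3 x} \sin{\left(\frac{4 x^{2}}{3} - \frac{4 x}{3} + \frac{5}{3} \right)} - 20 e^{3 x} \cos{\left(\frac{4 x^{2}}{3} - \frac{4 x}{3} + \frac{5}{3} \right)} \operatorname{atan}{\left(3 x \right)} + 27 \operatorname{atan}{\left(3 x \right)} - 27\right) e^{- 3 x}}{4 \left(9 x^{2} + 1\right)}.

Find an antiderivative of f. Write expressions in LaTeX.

An antiderivative is F(x) = - \frac{3 \left(5 e^{3 x} \sin{\left(\frac{4 x^{2}}{3} - \frac{4 x}{3} + \frac{5}{3} \right)} - 3\right) e^{- 3 x} \operatorname{atan}{\left(3 x \right)}}{4}.

f has the shape u'v + uv' for u = - \frac{15 \sin{\left(\frac{4 x^{2}}{3} - \frac{4 x}{3} + \frac{5}{3} \right)}}{4} + \frac{9 e^{- 3 x}}{4} and v = \operatorname{atan}{\left(3 x \right)} — it is the derivative of the product u*v.
Check: d/dx[- \frac{3 \left(5 e^{3 x} \sin{\left(\frac{4 x^{2}}{3} - \frac{4 x}{3} + \frac{5}{3} \right)} - 3\right) e^{- 3 x} \operatorname{atan}{\left(3 x \right)}}{4}] = \frac{- 360 x^{3} e^{3 x} \cos{\left(\frac{4 x^{2}}{3} - \frac{4 x}{3} + \frac{5}{3} \right)} \operatorname{atan}{\left(3 x \right)} + 180 x^{2} e^{3 x} \cos{\left(\frac{4 x^{2}}{3} - \frac{4 x}{3} + \frac{5}{3} \right)} \operatorname{atan}{\left(3 x \right)} - 243 x^{2} \operatorname{atan}{\left(3 x \right)} - 40 x e^{3 x} \cos{\left(\frac{4 x^{2}}{3} - \frac{4 x}{3} + \frac{5}{3} \right)} \operatorname{atan}{\left(3 x \right)} - 45 e^{3 x} \sin{\left(\frac{4 x^{2}}{3} - \frac{4 x}{3} + \frac{5}{3} \right)} + 20 e^{3 x} \cos{\left(\frac{4 x^{2}}{3} - \frac{4 x}{3} + \frac{5}{3} \right)} \operatorname{atan}{\left(3 x \right)} - 27 \operatorname{atan}{\left(3 x \right)} + 27}{36 x^{2} e^{3 x} + 4 e^{3 x}}, which equals f(x).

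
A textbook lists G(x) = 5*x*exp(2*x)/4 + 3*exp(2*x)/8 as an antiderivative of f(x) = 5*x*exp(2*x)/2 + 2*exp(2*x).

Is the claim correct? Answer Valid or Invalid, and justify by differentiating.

d/dx[G] = 5*x*exp(2*x)/2 + 2*exp(2*x)
This equals f(x) exactly, so the claim holds.

Valid - differentiating G returns exactly f.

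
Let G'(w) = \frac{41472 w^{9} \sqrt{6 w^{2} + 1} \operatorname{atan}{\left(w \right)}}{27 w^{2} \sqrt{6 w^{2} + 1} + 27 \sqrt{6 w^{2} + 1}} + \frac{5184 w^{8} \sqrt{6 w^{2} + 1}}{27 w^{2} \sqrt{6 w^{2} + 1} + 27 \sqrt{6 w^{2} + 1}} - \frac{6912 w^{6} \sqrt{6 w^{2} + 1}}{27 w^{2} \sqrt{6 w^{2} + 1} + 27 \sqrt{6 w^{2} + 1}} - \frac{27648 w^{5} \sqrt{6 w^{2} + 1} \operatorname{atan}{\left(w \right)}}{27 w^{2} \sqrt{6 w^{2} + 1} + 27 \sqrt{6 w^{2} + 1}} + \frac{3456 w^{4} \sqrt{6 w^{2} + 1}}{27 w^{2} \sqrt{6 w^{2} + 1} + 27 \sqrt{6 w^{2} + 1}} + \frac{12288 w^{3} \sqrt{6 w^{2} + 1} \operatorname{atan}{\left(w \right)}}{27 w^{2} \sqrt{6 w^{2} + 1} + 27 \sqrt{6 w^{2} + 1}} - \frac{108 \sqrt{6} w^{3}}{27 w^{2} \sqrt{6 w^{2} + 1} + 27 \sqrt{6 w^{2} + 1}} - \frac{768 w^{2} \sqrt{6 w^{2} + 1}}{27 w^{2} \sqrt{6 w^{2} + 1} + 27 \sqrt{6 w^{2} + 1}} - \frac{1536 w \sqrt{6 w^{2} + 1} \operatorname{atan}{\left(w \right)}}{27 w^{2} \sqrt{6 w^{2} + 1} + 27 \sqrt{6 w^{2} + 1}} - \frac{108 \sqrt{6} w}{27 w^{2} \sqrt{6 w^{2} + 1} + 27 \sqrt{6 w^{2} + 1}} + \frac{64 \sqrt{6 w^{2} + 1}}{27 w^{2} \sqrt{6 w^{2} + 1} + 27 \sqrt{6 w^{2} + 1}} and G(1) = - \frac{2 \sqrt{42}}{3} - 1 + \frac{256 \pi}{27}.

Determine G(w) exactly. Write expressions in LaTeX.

G(w) = 192 w^{8} \operatorname{atan}{\left(w \right)} - 256 w^{6} \operatorname{atan}{\left(w \right)} + 128 w^{4} \operatorname{atan}{\left(w \right)} - \frac{256 w^{2} \operatorname{atan}{\left(w \right)}}{9} - 2 \sqrt{4 w^{2} + \frac{2}{3}} + \frac{64 \operatorname{atan}{\left(w \right)}}{27} - 1

The integrand splits into summands that can be handled one at a time.
A general antiderivative is 12 \left(2 w^{2} - \frac{2}{3}\right)^{4} \operatorname{atan}{\left(w \right)} - 2 \sqrt{4 w^{2} + \frac{2}{3}} + C.
The condition gives C = - \frac{2 \sqrt{42}}{3} - 1 + \frac{256 \pi}{27} - (- \frac{2 \sqrt{42}}{3} + \frac{256 \pi}{27}) = -1.
So G(w) = 192 w^{8} \operatorname{atan}{\left(w \right)} - 256 w^{6} \operatorname{atan}{\left(w \right)} + 128 w^{4} \operatorname{atan}{\left(w \right)} - \frac{256 w^{2} \operatorname{atan}{\left(w \right)}}{9} - 2 \sqrt{4 w^{2} + \frac{2}{3}} + \frac{64 \operatorname{atan}{\left(w \right)}}{27} - 1.
Check: d/dw[192 w^{8} \operatorname{atan}{\left(w \right)} - 256 w^{6} \operatorname{atan}{\left(w \right)} + 128 w^{4} \operatorname{atan}{\left(w \right)} - \frac{256 w^{2} \operatorname{atan}{\left(w \right)}}{9} - 2 \sqrt{4 w^{2} + \frac{2}{3}} + \frac{64 \operatorname{atan}{\left(w \right)}}{27} - 1] = \frac{41472 w^{9} \sqrt{6 w^{2} + 1} \operatorname{atan}{\left(w \right)} + 5184 w^{8} \sqrt{6 w^{2} + 1} - 6912 w^{6} \sqrt{6 w^{2} + 1} - 27648 w^{5} \sqrt{6 w^{2} + 1} \operatorname{atan}{\left(w \right)} + 3456 w^{4} \sqrt{6 w^{2} + 1} + 12288 w^{3} \sqrt{6 w^{2} + 1} \operatorname{atan}{\left(w \right)} - 108 \sqrt{6} w^{3} - 768 w^{2} \sqrt{6 w^{2} + 1} - 1536 w \sqrt{6 w^{2} + 1} \operatorname{atan}{\left(w \right)} - 108 \sqrt{6} w + 64 \sqrt{6 w^{2} + 1}}{27 w^{2} \sqrt{6 w^{2} + 1} + 27 \sqrt{6 w^{2} + 1}}, which equals G'(w).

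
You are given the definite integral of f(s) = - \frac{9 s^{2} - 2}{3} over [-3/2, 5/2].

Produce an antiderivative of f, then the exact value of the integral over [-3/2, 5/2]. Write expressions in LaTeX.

For F(s) to be correct the identity F'(s) - f(s) = 0 must hold.
F(s) = \frac{s \left(2 - 3 s^{2}\right)}{3} is an antiderivative of f.
Check: d/ds[\frac{s \left(2 - 3 s^{2}\right)}{3}] = \frac{2}{3} - 3 s^{2}, which equals f(s).
F(5/2) = - \frac{335}{24}; F(-3/2) = \frac{19}{8}.
Integral = F(5/2) - F(-3/2) = - \frac{49}{3}.

Antiderivative: F(s) = \frac{s \left(2 - 3 s^{2}\right)}{3}; value = - \frac{49}{3}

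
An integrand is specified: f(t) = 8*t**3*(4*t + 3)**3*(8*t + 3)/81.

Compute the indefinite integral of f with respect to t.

The substitution u = -4*t**2/3 - t works: f is exactly (dF/du)*(du/dt) for that inner function.
Check: d/dt[2*t**4*(4*t + 3)**4/81] = 4096*t**7/81 + 3584*t**6/27 + 128*t**5 + 160*t**4/3 + 8*t**3, which equals f(t).

F(t) = 2*t**4*(4*t + 3)**4/81 + C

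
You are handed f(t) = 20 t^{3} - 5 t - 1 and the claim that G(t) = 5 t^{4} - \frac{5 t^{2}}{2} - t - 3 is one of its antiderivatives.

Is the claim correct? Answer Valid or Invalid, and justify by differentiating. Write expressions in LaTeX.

d/dt[G] = 20 t^{3} - 5 t - 1
This equals f(t) exactly, so the claim holds.

Valid - differentiating G returns exactly f.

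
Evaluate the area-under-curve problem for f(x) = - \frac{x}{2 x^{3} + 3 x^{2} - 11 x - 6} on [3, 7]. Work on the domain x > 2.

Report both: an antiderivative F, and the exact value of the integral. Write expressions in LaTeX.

Antiderivative: F(x) = \frac{- 2 \log{\left(x - 2 \right)} - \log{\left(x + \frac{1}{2} \right)} + 3 \log{\left(x + 3 \right)}}{25}; value = - \frac{3 \log{\left(6 \right)}}{25} - \frac{2 \log{\left(5 \right)}}{25} - \frac{\log{\left(\frac{15}{2} \right)}}{25} + \frac{\log{\left(\frac{7}{2} \right)}}{25} + \frac{3 \log{\left(10 \right)}}{25}

Factor the denominator (\left(x - 2\right) \left(x + 3\right) \left(2 x + 1\right)) and decompose: f = - \frac{2}{25 \left(2 x + 1\right)} + \frac{3}{25 \left(x + 3\right)} - \frac{2}{25 \left(x - 2\right)}; each piece integrates to a log, atan, or power term.
F(x) = \frac{- 2 \log{\left(x - 2 \right)} - \log{\left(x + \frac{1}{2} \right)} + 3 \log{\left(x + 3 \right)}}{25} is an antiderivative of f.
Check: d/dx[\frac{- 2 \log{\left(x - 2 \right)} - \log{\left(x + \frac{1}{2} \right)} + 3 \log{\left(x + 3 \right)}}{25}] = - \frac{x}{2 x^{3} + 3 x^{2} - 11 x - 6} = f(x).
F(7) = - \frac{2 \log{\left(5 \right)}}{25} - \frac{\log{\left(\frac{15}{2} \right)}}{25} + \frac{3 \log{\left(10 \right)}}{25}; F(3) = - \frac{\log{\left(\frac{7}{2} \right)}}{25} + \frac{3 \log{\left(6 \right)}}{25}.
Integral = F(7) - F(3) = - \frac{3 \log{\left(6 \right)}}{25} - \frac{2 \log{\left(5 \right)}}{25} - \frac{\log{\left(\frac{15}{2} \right)}}{25} + \frac{\log{\left(\frac{7}{2} \right)}}{25} + \frac{3 \log{\left(10 \right)}}{25}.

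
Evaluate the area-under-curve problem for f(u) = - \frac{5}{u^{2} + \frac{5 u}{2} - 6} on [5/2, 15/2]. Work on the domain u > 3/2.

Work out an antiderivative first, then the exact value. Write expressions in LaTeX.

Factor the denominator (\left(u + 4\right) \left(2 u - 3\right)) and decompose: f = - \frac{20}{11 \left(2 u - 3\right)} + \frac{10}{11 \left(u + 4\right)}; each piece integrates to a log, atan, or power term.
F(u) = - \frac{10 \log{\left(u - \frac{3}{2} \right)}}{11} + \frac{10 \log{\left(u + 4 \right)}}{11} is an antiderivative of f.
Check: d/du[- \frac{10 \log{\left(u - \frac{3}{2} \right)}}{11} + \frac{10 \log{\left(u + 4 \right)}}{11}] = - \frac{10}{2 u^{2} + 5 u - 12}, which equals f(u).
F(15/2) = - \frac{10 \log{\left(6 \right)}}{11} + \frac{10 \log{\left(\frac{23}{2} \right)}}{11}; F(5/2) = \frac{10 \log{\left(\frac{13}{2} \right)}}{11}.
Integral = F(15/2) - F(5/2) = - \frac{10 \log{\left(\frac{13}{2} \right)}}{11} - \frac{10 \log{\left(6 \right)}}{11} + \frac{10 \log{\left(\frac{23}{2} \right)}}{11}.

Antiderivative: F(u) = - \frac{10 \log{\left(u - \frac{3}{2} \right)}}{11} + \frac{10 \log{\left(u + 4 \right)}}{11}; value = - \frac{10 \log{\left(\frac{13}{2} \right)}}{11} - \frac{10 \log{\left(6 \right)}}{11} + \frac{10 \log{\left(\frac{23}{2} \right)}}{11}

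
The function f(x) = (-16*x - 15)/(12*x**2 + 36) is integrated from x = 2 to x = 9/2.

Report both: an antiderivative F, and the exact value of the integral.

Antiderivative: F(x) = (-8*log(x**2 + 3) - 5*sqrt(3)*atan(sqrt(3)*x/3))/12; value = -2*log(93/4)/3 - 5*sqrt(3)*atan(3*sqrt(3)/2)/12 + 5*sqrt(3)*atan(2*sqrt(3)/3)/12 + 2*log(7)/3

For F(x) to be correct the identity F'(x) - f(x) = 0 must hold.
F(x) = (-8*log(x**2 + 3) - 5*sqrt(3)*atan(sqrt(3)*x/3))/12 is an antiderivative of f.
Check: d/dx[(-8*log(x**2 + 3) - 5*sqrt(3)*atan(sqrt(3)*x/3))/12] = (-16*x - 15)/(12*x**2 + 36) = f(x).
F(9/2) = -2*log(93/4)/3 - 5*sqrt(3)*atan(3*sqrt(3)/2)/12; F(2) = -2*log(7)/3 - 5*sqrt(3)*atan(2*sqrt(3)/3)/12.
Integral = F(9/2) - F(2) = -2*log(93/4)/3 - 5*sqrt(3)*atan(3*sqrt(3)/2)/12 + 5*sqrt(3)*atan(2*sqrt(3)/3)/12 + 2*log(7)/3.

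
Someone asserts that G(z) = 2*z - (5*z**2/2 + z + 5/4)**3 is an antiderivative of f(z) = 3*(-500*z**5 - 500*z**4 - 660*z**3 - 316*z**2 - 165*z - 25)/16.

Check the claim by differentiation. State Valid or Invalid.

Invalid: d/dz[G] - f = 2, which is not 0.

d/dz[G] = -375*z**5/4 - 375*z**4/4 - 495*z**3/4 - 237*z**2/4 - 495*z/16 - 43/16
d/dz[G] - f(z) = 2 != 0.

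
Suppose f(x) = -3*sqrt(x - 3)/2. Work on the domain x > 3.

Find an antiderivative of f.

An antiderivative is F(x) = -(x - 3)**(3/2).

A candidate is checked by its d/dx: the result must match f(x).
Check: d/dx[-(x - 3)**(3/2)] = -3*sqrt(x - 3)/2 = f(x).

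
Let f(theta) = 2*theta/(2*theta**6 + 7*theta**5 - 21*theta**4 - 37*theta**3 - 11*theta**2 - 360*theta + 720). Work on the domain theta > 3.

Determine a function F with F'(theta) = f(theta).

An antiderivative is F(theta) = log(theta - 3)/343 - 16*log(theta - 3/2)/3509 - 842*log(theta + 4)/373527 + 349*log(theta**2 + 5)/179046 - 107*sqrt(5)*atan(sqrt(5)*theta/5)/89523 + 8/(1617*theta + 6468).

Factor the denominator ((theta - 3)*(theta + 4)**2*(2*theta - 3)*(theta**2 + 5)) and decompose: f = (349*theta - 535)/(89523*(theta**2 + 5)) - 32/(3509*(2*theta - 3)) - 842/(373527*(theta + 4)) - 8/(1617*(theta + 4)**2) + 1/(343*(theta - 3)); each piece integrates to a log, atan, or power term.
Check: d/dtheta[log(theta - 3)/343 - 16*log(theta - 3/2)/3509 - 842*log(theta + 4)/373527 + 349*log(theta**2 + 5)/179046 - 107*sqrt(5)*atan(sqrt(5)*theta/5)/89523 + 8/(1617*theta + 6468)] = 2*theta/(2*theta**6 + 7*theta**5 - 21*theta**4 - 37*theta**3 - 11*theta**2 - 360*theta + 720) = f(theta).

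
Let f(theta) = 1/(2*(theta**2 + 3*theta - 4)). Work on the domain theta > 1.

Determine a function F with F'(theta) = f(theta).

The denominator factors as 2*(theta - 1)*(theta + 4); partial fractions split f into directly integrable pieces: -1/(10*(theta + 4)) + 1/(10*(theta - 1)).
Check: d/dtheta[log(theta - 1)/10 - log(theta + 4)/10] = 1/(2*theta**2 + 6*theta - 8), which equals f(theta).

An antiderivative is F(theta) = log(theta - 1)/10 - log(theta + 4)/10.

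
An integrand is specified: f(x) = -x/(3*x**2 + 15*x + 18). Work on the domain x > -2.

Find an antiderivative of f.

The denominator factors as 3*(x + 2)*(x + 3); partial fractions split f into directly integrable pieces: -1/(x + 3) + 2/(3*(x + 2)).
Check: d/dx[2*log(x + 2)/3 - log(x + 3)] = -x/(3*x**2 + 15*x + 18) = f(x).

An antiderivative is F(x) = 2*log(x + 2)/3 - log(x + 3).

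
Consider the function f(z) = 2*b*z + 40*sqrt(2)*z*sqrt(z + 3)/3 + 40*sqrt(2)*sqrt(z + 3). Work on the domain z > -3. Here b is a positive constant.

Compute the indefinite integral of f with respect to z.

Integrate term by term and add the pieces.
Check: d/dz[b*z**2 + 16*z**2*sqrt(2*z + 6)/3 + 32*z*sqrt(2*z + 6) + 48*sqrt(2*z + 6)] = (6*b*z*sqrt(z + 3) + 40*sqrt(2)*z**2 + 240*sqrt(2)*z + 360*sqrt(2))/(3*sqrt(z + 3)), which equals f(z).

F(z) = b*z**2 + 16*z**2*sqrt(2*z + 6)/3 + 32*z*sqrt(2*z + 6) + 48*sqrt(2*z + 6) + C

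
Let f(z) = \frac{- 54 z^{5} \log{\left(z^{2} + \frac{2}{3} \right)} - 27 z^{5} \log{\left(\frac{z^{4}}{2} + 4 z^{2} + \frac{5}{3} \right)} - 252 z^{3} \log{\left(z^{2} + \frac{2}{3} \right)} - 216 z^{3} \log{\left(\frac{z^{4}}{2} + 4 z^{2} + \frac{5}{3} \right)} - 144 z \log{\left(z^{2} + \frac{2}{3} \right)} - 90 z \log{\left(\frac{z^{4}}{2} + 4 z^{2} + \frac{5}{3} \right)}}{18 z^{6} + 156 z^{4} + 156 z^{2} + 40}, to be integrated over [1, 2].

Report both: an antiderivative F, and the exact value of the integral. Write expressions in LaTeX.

Antiderivative: F(z) = - \frac{3 \log{\left(z^{2} + \frac{2}{3} \right)} \log{\left(\frac{z^{4}}{2} + 4 z^{2} + \frac{5}{3} \right)}}{4}; value = - \frac{3 \log{\left(\frac{14}{3} \right)} \log{\left(\frac{77}{3} \right)}}{4} + \frac{3 \log{\left(\frac{5}{3} \right)} \log{\left(\frac{37}{6} \right)}}{4}

f has the shape u'v + uv' for u = - \frac{3 \log{\left(z^{2} + \frac{2}{3} \right)}}{4} and v = \log{\left(\frac{z^{4}}{2} + 4 z^{2} + \frac{5}{3} \right)} — it is the derivative of the product u*v.
F(z) = - \frac{3 \log{\left(z^{2} + \frac{2}{3} \right)} \log{\left(\frac{z^{4}}{2} + 4 z^{2} + \frac{5}{3} \right)}}{4} is an antiderivative of f.
Check: d/dz[- \frac{3 \log{\left(z^{2} + \frac{2}{3} \right)} \log{\left(\frac{z^{4}}{2} + 4 z^{2} + \frac{5}{3} \right)}}{4}] = \frac{- 54 z^{5} \log{\left(z^{2} + \frac{2}{3} \right)} - 27 z^{5} \log{\left(\frac{z^{4}}{2} + 4 z^{2} + \frac{5}{3} \right)} - 252 z^{3} \log{\left(z^{2} + \frac{2}{3} \right)} - 216 z^{3} \log{\left(\frac{z^{4}}{2} + 4 z^{2} + \frac{5}{3} \right)} - 144 z \log{\left(z^{2} + \frac{2}{3} \right)} - 90 z \log{\left(\frac{z^{4}}{2} + 4 z^{2} + \frac{5}{3} \right)}}{18 z^{6} + 156 z^{4} + 156 z^{2} + 40} = f(z).
F(2) = - \frac{3 \log{\left(\frac{14}{3} \right)} \log{\left(\frac{77}{3} \right)}}{4}; F(1) = - \frac{3 \log{\left(\frac{5}{3} \right)} \log{\left(\frac{37}{6} \right)}}{4}.
Integral = F(2) - F(1) = - \frac{3 \log{\left(\frac{14}{3} \right)} \log{\left(\frac{77}{3} \right)}}{4} + \frac{3 \log{\left(\frac{5}{3} \right)} \log{\left(\frac{37}{6} \right)}}{4}.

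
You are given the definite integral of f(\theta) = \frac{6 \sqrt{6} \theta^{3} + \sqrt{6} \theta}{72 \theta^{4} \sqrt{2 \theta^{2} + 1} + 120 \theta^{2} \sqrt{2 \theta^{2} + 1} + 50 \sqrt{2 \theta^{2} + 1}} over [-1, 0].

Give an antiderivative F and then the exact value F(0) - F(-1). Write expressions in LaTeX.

f has the shape u'v + uv' for u = - \frac{\sqrt{3 \theta^{2} + \frac{3}{2}}}{6} and v = \frac{1}{2 \theta^{2} + \frac{5}{3}} — it is the derivative of the product u*v.
F(\theta) = - \frac{\sqrt{6} \sqrt{2 \theta^{2} + 1}}{4 \left(6 \theta^{2} + 5\right)} is an antiderivative of f.
Check: d/d\theta[- \frac{\sqrt{6} \sqrt{2 \theta^{2} + 1}}{4 \left(6 \theta^{2} + 5\right)}] = \frac{6 \sqrt{6} \theta^{3} + \sqrt{6} \theta}{72 \theta^{4} \sqrt{2 \theta^{2} + 1} + 120 \theta^{2} \sqrt{2 \theta^{2} + 1} + 50 \sqrt{2 \theta^{2} + 1}} = f(\theta).
F(0) = - \frac{\sqrt{6}}{20}; F(-1) = - \frac{3 \sqrt{2}}{44}.
Integral = F(0) - F(-1) = - \frac{\sqrt{6}}{20} + \frac{3 \sqrt{2}}{44}.

Antiderivative: F(\theta) = - \frac{\sqrt{6} \sqrt{2 \theta^{2} + 1}}{4 \left(6 \theta^{2} + 5\right)}; value = - \frac{\sqrt{6}}{20} + \frac{3 \sqrt{2}}{44}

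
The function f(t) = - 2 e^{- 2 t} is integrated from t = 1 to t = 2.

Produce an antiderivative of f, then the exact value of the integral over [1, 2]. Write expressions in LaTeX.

Antiderivative: F(t) = e^{- 2 t}; value = - \frac{1}{e^{2}} + e^{-4}

An antiderivative F(t) passes only if d/dt[F] lands on f(t) exactly.
F(t) = e^{- 2 t} is an antiderivative of f.
Check: d/dt[e^{- 2 t}] = - 2 e^{- 2 t} = f(t).
F(2) = e^{-4}; F(1) = e^{-2}.
Integral = F(2) - F(1) = - \frac{1}{e^{2}} + e^{-4}.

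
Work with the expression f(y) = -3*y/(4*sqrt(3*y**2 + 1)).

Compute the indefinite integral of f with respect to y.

f matches the chain-rule pattern g'(h)*h' with inner function h(y) = 3*y**2 + 1; substituting u = h(y) collapses the integral.
Check: d/dy[-sqrt(3*y**2 + 1)/4] = -3*y/(4*sqrt(3*y**2 + 1)) = f(y).

F(y) = -sqrt(3*y**2 + 1)/4 + C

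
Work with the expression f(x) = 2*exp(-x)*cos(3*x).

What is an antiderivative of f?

An antiderivative is F(x) = 3*exp(-x)*sin(3*x)/5 - exp(-x)*cos(3*x)/5.

Any candidate F(x) must reproduce f(x) exactly when differentiated.
Check: d/dx[3*exp(-x)*sin(3*x)/5 - exp(-x)*cos(3*x)/5] = 2*exp(-x)*cos(3*x) = f(x).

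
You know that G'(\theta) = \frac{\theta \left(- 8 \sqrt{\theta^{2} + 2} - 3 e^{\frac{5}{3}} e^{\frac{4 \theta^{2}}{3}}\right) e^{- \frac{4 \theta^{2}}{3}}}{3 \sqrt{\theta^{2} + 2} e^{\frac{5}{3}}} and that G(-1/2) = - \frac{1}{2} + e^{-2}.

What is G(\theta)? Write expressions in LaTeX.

Since d/d\theta undoes antidifferentiation here, G(\theta) must give back the stated G'(\theta).
A general antiderivative is - \sqrt{\theta^{2} + 2} + e^{- \frac{4 \theta^{2}}{3} - \frac{5}{3}} + C.
The condition gives C = - \frac{1}{2} + e^{-2} - (- \frac{3}{2} + e^{-2}) = 1.
So G(\theta) = - \sqrt{\theta^{2} + 2} + 1 + \frac{e^{- \frac{4 \theta^{2}}{3}}}{e^{\frac{5}{3}}}.
Check: d/d\theta[- \sqrt{\theta^{2} + 2} + 1 + \frac{e^{- \frac{4 \theta^{2}}{3}}}{e^{\frac{5}{3}}}] = \frac{\left(- 8 \theta \sqrt{\theta^{2} + 2} - 3 \theta e^{\frac{5}{3}} e^{\frac{4 \theta^{2}}{3}}\right) e^{- \frac{4 \theta^{2}}{3}}}{3 \sqrt{\theta^{2} + 2} e^{\frac{5}{3}}}, which equals G'(\theta).

G(\theta) = - \sqrt{\theta^{2} + 2} + 1 + \frac{e^{- \frac{4 \theta^{2}}{3}}}{e^{\frac{5}{3}}}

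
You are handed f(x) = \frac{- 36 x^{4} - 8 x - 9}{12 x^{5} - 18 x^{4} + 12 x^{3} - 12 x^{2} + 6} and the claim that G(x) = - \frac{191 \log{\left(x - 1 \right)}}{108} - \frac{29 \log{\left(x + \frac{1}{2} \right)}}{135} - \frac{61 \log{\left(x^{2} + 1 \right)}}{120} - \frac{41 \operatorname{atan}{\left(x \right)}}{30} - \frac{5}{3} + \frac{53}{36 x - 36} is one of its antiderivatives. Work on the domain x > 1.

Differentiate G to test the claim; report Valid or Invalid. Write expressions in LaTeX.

d/dx[G] = \frac{- 36 x^{4} - 8 x - 9}{12 x^{5} - 18 x^{4} + 12 x^{3} - 12 x^{2} + 6}
This equals f(x) exactly, so the claim holds.

Valid - differentiating G returns exactly f.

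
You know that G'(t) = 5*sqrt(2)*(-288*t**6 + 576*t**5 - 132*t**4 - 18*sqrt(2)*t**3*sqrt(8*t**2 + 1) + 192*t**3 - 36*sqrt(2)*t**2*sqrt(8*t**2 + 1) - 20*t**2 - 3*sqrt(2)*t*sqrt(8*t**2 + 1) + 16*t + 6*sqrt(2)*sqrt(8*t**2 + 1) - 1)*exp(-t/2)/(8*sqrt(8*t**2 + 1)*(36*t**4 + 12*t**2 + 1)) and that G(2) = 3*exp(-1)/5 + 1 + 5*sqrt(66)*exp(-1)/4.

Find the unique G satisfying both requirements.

Recognize the product-rule pattern: G'(t) = u'v + uv' with u = 5*t/(2*(2*t**2 + 1/3)) + 5*sqrt(4*t**2 + 1/2)/2, v = exp(-t/2), so integration by parts undoes it.
A general antiderivative is (5*t/(2*(2*t**2 + 1/3)) + 5*sqrt(4*t**2 + 1/2)/2)*exp(-t/2) + C.
The condition gives C = 3*exp(-1)/5 + 1 + 5*sqrt(66)*exp(-1)/4 - (3*exp(-1)/5 + 5*sqrt(66)*exp(-1)/4) = 1.
So G(t) = (30*t + 5*sqrt(2)*(6*t**2 + 1)*sqrt(8*t**2 + 1) + 4*(6*t**2 + 1)*exp(t/2))*exp(-t/2)/(4*(6*t**2 + 1)).
Check: d/dt[(30*t + 5*sqrt(2)*(6*t**2 + 1)*sqrt(8*t**2 + 1) + 4*(6*t**2 + 1)*exp(t/2))*exp(-t/2)/(4*(6*t**2 + 1))] = (-1440*sqrt(2)*t**6 + 2880*sqrt(2)*t**5 - 660*sqrt(2)*t**4 - 180*t**3*sqrt(8*t**2 + 1) + 960*sqrt(2)*t**3 - 360*t**2*sqrt(8*t**2 + 1) - 100*sqrt(2)*t**2 - 30*t*sqrt(8*t**2 + 1) + 80*sqrt(2)*t + 60*sqrt(8*t**2 + 1) - 5*sqrt(2))/(288*t**4*sqrt(8*t**2 + 1)*exp(t/2) + 96*t**2*sqrt(8*t**2 + 1)*exp(t/2) + 8*sqrt(8*t**2 + 1)*exp(t/2)), which equals G'(t).

G(t) = (30*t + 5*sqrt(2)*(6*t**2 + 1)*sqrt(8*t**2 + 1) + 4*(6*t**2 + 1)*exp(t/2))*exp(-t/2)/(4*(6*t**2 + 1))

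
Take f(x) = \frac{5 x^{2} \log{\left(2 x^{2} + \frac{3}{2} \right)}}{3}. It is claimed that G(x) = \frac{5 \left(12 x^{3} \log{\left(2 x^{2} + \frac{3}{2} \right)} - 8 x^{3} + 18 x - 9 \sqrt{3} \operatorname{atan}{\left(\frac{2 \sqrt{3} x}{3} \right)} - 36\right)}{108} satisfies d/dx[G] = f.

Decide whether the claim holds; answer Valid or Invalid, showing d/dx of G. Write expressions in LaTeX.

Valid - differentiating G returns exactly f.

d/dx[G] = \frac{5 x^{2} \log{\left(2 x^{2} + \frac{3}{2} \right)}}{3}
This equals f(x) exactly, so the claim holds.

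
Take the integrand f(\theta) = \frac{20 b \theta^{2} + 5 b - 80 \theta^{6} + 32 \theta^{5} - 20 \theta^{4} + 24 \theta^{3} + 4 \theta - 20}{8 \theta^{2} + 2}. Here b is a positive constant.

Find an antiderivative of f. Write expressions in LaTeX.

An antiderivative is F(\theta) = \frac{15 b \theta - 12 \theta^{5} + 6 \theta^{4} + 6 \theta^{2} - 30 \operatorname{atan}{\left(2 \theta \right)} - 2}{6}.

An antiderivative F(\theta) passes only if d/d\theta[F] lands on f(\theta) exactly.
Check: d/d\theta[\frac{15 b \theta - 12 \theta^{5} + 6 \theta^{4} + 6 \theta^{2} - 30 \operatorname{atan}{\left(2 \theta \right)} - 2}{6}] = \frac{20 b \theta^{2} + 5 b - 80 \theta^{6} + 32 \theta^{5} - 20 \theta^{4} + 24 \theta^{3} + 4 \theta - 20}{8 \theta^{2} + 2} = f(\theta).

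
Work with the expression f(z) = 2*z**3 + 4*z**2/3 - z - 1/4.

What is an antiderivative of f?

The integrand splits into summands that can be handled one at a time.
Check: d/dz[z**4/2 + 4*z**3/9 - z**2/2 - z/4] = 2*z**3 + 4*z**2/3 - z - 1/4 = f(z).

An antiderivative is F(z) = z**4/2 + 4*z**3/9 - z**2/2 - z/4.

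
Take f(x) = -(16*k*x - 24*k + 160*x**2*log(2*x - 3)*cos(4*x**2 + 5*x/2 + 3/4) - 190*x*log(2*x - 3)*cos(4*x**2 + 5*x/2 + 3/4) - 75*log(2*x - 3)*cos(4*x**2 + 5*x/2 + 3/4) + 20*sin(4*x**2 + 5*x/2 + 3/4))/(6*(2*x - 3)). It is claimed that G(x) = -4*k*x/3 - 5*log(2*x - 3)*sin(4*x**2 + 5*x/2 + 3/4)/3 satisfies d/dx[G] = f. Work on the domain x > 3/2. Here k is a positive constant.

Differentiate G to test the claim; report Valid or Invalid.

d/dx[G] = (-16*k*x + 24*k - 160*x**2*log(2*x - 3)*cos(4*x**2 + 5*x/2 + 3/4) + 190*x*log(2*x - 3)*cos(4*x**2 + 5*x/2 + 3/4) + 75*log(2*x - 3)*cos(4*x**2 + 5*x/2 + 3/4) - 20*sin(4*x**2 + 5*x/2 + 3/4))/(12*x - 18)
This equals f(x) exactly, so the claim holds.

Valid: G'(x) = f(x).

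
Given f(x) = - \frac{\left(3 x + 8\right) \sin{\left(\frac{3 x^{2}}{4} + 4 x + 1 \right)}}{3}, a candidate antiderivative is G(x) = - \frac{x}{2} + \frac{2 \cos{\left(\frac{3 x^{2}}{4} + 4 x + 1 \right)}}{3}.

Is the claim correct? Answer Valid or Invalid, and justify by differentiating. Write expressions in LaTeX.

Invalid: d/dx[G] - f = - \frac{1}{2}, which is not 0.

d/dx[G] = - x \sin{\left(\frac{3 x^{2}}{4} + 4 x + 1 \right)} - \frac{8 \sin{\left(\frac{3 x^{2}}{4} + 4 x + 1 \right)}}{3} - \frac{1}{2}
d/dx[G] - f(x) = - \frac{1}{2} != 0.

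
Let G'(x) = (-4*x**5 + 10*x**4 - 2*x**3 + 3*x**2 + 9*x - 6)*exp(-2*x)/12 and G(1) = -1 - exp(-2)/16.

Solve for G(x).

Recognize the product-rule pattern: G'(x) = u'v + uv' with u = x**5/6 + x**3/12 - 3*x/8 + 1/16, v = exp(-2*x), so integration by parts undoes it.
A general antiderivative is -(-2*x**5/3 - x**3/3 + 3*x/2 - 1/4)*exp(-2*x)/4 + C.
The condition gives C = -1 - exp(-2)/16 - (-exp(-2)/16) = -1.
So G(x) = x**5*exp(-2*x)/6 + x**3*exp(-2*x)/12 - 3*x*exp(-2*x)/8 - 1 + exp(-2*x)/16.
Check: d/dx[x**5*exp(-2*x)/6 + x**3*exp(-2*x)/12 - 3*x*exp(-2*x)/8 - 1 + exp(-2*x)/16] = (-4*x**5 + 10*x**4 - 2*x**3 + 3*x**2 + 9*x - 6)*exp(-2*x)/12 = G'(x).

G(x) = x**5*exp(-2*x)/6 + x**3*exp(-2*x)/12 - 3*x*exp(-2*x)/8 - 1 + exp(-2*x)/16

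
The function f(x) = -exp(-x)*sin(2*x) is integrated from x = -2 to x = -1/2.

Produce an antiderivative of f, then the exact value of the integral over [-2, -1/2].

Whatever form F(x) takes, F'(x) = f(x) is non-negotiable.
F(x) = exp(-x)*sin(2*x)/5 + 2*exp(-x)*cos(2*x)/5 is an antiderivative of f.
Check: d/dx[exp(-x)*sin(2*x)/5 + 2*exp(-x)*cos(2*x)/5] = -exp(-x)*sin(2*x) = f(x).
F(-1/2) = -exp(1/2)*sin(1)/5 + 2*exp(1/2)*cos(1)/5; F(-2) = 2*exp(2)*cos(4)/5 - exp(2)*sin(4)/5.
Integral = F(-1/2) - F(-2) = exp(2)*sin(4)/5 - exp(1/2)*sin(1)/5 + 2*exp(1/2)*cos(1)/5 - 2*exp(2)*cos(4)/5.

Antiderivative: F(x) = exp(-x)*sin(2*x)/5 + 2*exp(-x)*cos(2*x)/5; value = exp(2)*sin(4)/5 - exp(1/2)*sin(1)/5 + 2*exp(1/2)*cos(1)/5 - 2*exp(2)*cos(4)/5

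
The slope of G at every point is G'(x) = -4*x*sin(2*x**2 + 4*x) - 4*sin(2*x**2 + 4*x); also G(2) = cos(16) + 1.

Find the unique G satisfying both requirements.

G(x) = cos(2*x**2 + 4*x) + 1

The substitution u = 2*x**2 + 4*x works: G'(x) is exactly (dG/du)*(du/dx) for that inner function.
A general antiderivative is cos(2*x**2 + 4*x) + C.
The condition gives C = cos(16) + 1 - (cos(16)) = 1.
So G(x) = cos(2*x**2 + 4*x) + 1.
Check: d/dx[cos(2*x**2 + 4*x) + 1] = -4*x*sin(2*x**2 + 4*x) - 4*sin(2*x**2 + 4*x) = G'(x).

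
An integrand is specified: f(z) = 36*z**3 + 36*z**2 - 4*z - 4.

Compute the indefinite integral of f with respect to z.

F(z) = 4*(-3*z**2/2 - z + 1/2)**2 + C

f matches the chain-rule pattern g'(h)*h' with inner function h(z) = -3*z**2/2 - z + 1/2; substituting u = h(z) collapses the integral.
Check: d/dz[4*(-3*z**2/2 - z + 1/2)**2] = 36*z**3 + 36*z**2 - 4*z - 4 = f(z).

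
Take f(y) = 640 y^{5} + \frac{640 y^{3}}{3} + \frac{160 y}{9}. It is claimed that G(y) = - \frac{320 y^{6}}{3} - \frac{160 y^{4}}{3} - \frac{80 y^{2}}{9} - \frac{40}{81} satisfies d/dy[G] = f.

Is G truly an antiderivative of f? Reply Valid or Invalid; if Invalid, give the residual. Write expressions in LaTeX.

d/dy[G] = - 640 y^{5} - \frac{640 y^{3}}{3} - \frac{160 y}{9}
d/dy[G] - f(y) = - 1280 y^{5} - \frac{1280 y^{3}}{3} - \frac{320 y}{9} != 0.

Invalid: d/dy[G] - f = - 1280 y^{5} - \frac{1280 y^{3}}{3} - \frac{320 y}{9}, which is not 0.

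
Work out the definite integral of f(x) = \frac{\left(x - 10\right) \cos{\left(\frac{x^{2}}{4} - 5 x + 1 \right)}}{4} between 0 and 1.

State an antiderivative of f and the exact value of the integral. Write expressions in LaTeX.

f matches the chain-rule pattern g'(h)*h' with inner function h(x) = \frac{x^{2}}{4} - 5 x + 1; substituting u = h(x) collapses the integral.
F(x) = \frac{\sin{\left(\frac{x^{2}}{4} - 5 x + 1 \right)}}{2} is an antiderivative of f.
Check: d/dx[\frac{\sin{\left(\frac{x^{2}}{4} - 5 x + 1 \right)}}{2}] = \frac{x \cos{\left(\frac{x^{2}}{4} - 5 x + 1 \right)}}{4} - \frac{5 \cos{\left(\frac{x^{2}}{4} - 5 x + 1 \right)}}{2}, which equals f(x).
F(1) = - \frac{\sin{\left(\frac{15}{4} \right)}}{2}; F(0) = \frac{\sin{\left(1 \right)}}{2}.
Integral = F(1) - F(0) = - \frac{\sin{\left(1 \right)}}{2} - \frac{\sin{\left(\frac{15}{4} \right)}}{2}.

Antiderivative: F(x) = \frac{\sin{\left(\frac{x^{2}}{4} - 5 x + 1 \right)}}{2}; value = - \frac{\sin{\left(1 \right)}}{2} - \frac{\sin{\left(\frac{15}{4} \right)}}{2}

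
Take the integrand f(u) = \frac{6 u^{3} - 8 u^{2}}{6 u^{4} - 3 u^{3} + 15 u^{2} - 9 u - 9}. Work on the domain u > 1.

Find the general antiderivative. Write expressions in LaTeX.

F(u) = - \frac{26 \log{\left(u - 1 \right)} - 44 \log{\left(u + \frac{1}{2} \right)} - 225 \log{\left(u^{2} + 3 \right)} + 114 \sqrt{3} \operatorname{atan}{\left(\frac{\sqrt{3} u}{3} \right)}}{468} + C

Factor the denominator (3 \left(u - 1\right) \left(2 u + 1\right) \left(u^{2} + 3\right)) and decompose: f = \frac{25 u - 19}{26 \left(u^{2} + 3\right)} + \frac{22}{117 \left(2 u + 1\right)} - \frac{1}{18 \left(u - 1\right)}; each piece integrates to a log, atan, or power term.
Check: d/du[- \frac{26 \log{\left(u - 1 \right)} - 44 \log{\left(u + \frac{1}{2} \right)} - 225 \log{\left(u^{2} + 3 \right)} + 114 \sqrt{3} \operatorname{atan}{\left(\frac{\sqrt{3} u}{3} \right)}}{468}] = \frac{6 u^{3} - 8 u^{2}}{6 u^{4} - 3 u^{3} + 15 u^{2} - 9 u - 9} = f(u).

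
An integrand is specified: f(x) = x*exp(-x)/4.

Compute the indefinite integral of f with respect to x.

F(x) = (-x - 1)*exp(-x)/4 + C

Recognize the product-rule pattern: f = u'v + uv' with u = -x/4 - 1/4, v = exp(-x), so integration by parts undoes it.
Check: d/dx[(-x - 1)*exp(-x)/4] = x*exp(-x)/4 = f(x).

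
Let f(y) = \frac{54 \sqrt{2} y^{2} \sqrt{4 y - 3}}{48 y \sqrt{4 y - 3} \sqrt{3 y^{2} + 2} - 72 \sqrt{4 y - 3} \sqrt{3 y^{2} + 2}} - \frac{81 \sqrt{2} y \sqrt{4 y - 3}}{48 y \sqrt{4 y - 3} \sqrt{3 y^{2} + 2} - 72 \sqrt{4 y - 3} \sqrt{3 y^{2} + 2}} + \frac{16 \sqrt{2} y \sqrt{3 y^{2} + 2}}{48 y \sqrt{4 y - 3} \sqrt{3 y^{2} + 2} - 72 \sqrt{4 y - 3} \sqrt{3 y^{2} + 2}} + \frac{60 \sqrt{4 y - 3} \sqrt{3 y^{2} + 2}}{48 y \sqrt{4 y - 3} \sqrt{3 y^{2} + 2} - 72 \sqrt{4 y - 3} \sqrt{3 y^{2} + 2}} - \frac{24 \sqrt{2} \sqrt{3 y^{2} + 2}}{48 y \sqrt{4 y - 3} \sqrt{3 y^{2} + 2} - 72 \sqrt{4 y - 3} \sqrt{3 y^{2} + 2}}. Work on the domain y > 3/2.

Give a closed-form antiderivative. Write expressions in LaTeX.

An antiderivative is F(y) = \frac{4 \sqrt{2} \sqrt{4 y - 3} + 9 \sqrt{2} \sqrt{3 y^{2} + 2} + 30 \log{\left(2 y - 3 \right)}}{24}.

The integrand splits into summands that can be handled one at a time.
Check: d/dy[\frac{4 \sqrt{2} \sqrt{4 y - 3} + 9 \sqrt{2} \sqrt{3 y^{2} + 2} + 30 \log{\left(2 y - 3 \right)}}{24}] = \frac{54 \sqrt{2} y^{2} \sqrt{4 y - 3} - 81 \sqrt{2} y \sqrt{4 y - 3} + 16 \sqrt{2} y \sqrt{3 y^{2} + 2} + 60 \sqrt{4 y - 3} \sqrt{3 y^{2} + 2} - 24 \sqrt{2} \sqrt{3 y^{2} + 2}}{48 y \sqrt{4 y - 3} \sqrt{3 y^{2} + 2} - 72 \sqrt{4 y - 3} \sqrt{3 y^{2} + 2}}, which equals f(y).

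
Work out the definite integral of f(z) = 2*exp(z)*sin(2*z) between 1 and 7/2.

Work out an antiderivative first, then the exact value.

Antiderivative: F(z) = 2*(sin(2*z) - 2*cos(2*z))*exp(z)/5; value = -4*exp(7/2)*cos(7)/5 - 2*exp(1)*sin(2)/5 + 4*exp(1)*cos(2)/5 + 2*exp(7/2)*sin(7)/5

Since d/dz undoes antidifferentiation here, F'(z) = f(z) is required of F(z).
F(z) = 2*(sin(2*z) - 2*cos(2*z))*exp(z)/5 is an antiderivative of f.
Check: d/dz[2*(sin(2*z) - 2*cos(2*z))*exp(z)/5] = 2*exp(z)*sin(2*z) = f(z).
F(7/2) = -4*exp(7/2)*cos(7)/5 + 2*exp(7/2)*sin(7)/5; F(1) = -4*exp(1)*cos(2)/5 + 2*exp(1)*sin(2)/5.
Integral = F(7/2) - F(1) = -4*exp(7/2)*cos(7)/5 - 2*exp(1)*sin(2)/5 + 4*exp(1)*cos(2)/5 + 2*exp(7/2)*sin(7)/5.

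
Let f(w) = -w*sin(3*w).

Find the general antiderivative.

Any candidate F(w) must reproduce f(w) exactly when differentiated.
Check: d/dw[w*cos(3*w)/3 - sin(3*w)/9] = -w*sin(3*w) = f(w).

F(w) = w*cos(3*w)/3 - sin(3*w)/9 + C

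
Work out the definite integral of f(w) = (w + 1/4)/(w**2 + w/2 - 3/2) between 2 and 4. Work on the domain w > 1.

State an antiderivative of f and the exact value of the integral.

The denominator factors as 2*(w - 1)*(2*w + 3); partial fractions split f into directly integrable pieces: 1/(2*w + 3) + 1/(2*(w - 1)).
F(w) = log(2*w**2 + w - 3)/2 is an antiderivative of f.
Check: d/dw[log(2*w**2 + w - 3)/2] = (4*w + 1)/(4*w**2 + 2*w - 6), which equals f(w).
F(4) = log(33)/2; F(2) = log(7)/2.
Integral = F(4) - F(2) = -log(7)/2 + log(33)/2.

Antiderivative: F(w) = log(2*w**2 + w - 3)/2; value = -log(7)/2 + log(33)/2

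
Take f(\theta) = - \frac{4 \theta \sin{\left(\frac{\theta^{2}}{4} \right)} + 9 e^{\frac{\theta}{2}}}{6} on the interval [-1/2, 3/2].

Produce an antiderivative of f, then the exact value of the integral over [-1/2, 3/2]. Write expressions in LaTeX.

Whatever form F(\theta) takes, F'(\theta) = f(\theta) is non-negotiable.
F(\theta) = - 3 e^{\frac{\theta}{2}} + \frac{4 \cos{\left(\frac{\theta^{2}}{4} \right)}}{3} is an antiderivative of f.
Check: d/d\theta[- 3 e^{\frac{\theta}{2}} + \frac{4 \cos{\left(\frac{\theta^{2}}{4} \right)}}{3}] = - \frac{2 \theta \sin{\left(\frac{\theta^{2}}{4} \right)}}{3} - \frac{3 e^{\frac{\theta}{2}}}{2}, which equals f(\theta).
F(3/2) = - 3 e^{\frac{3}{4}} + \frac{4 \cos{\left(\frac{9}{16} \right)}}{3}; F(-1/2) = - \frac{3}{e^{\frac{1}{4}}} + \frac{4 \cos{\left(\frac{1}{16} \right)}}{3}.
Integral = F(3/2) - F(-1/2) = - 3 e^{\frac{3}{4}} - \frac{4 \cos{\left(\frac{1}{16} \right)}}{3} + \frac{4 \cos{\left(\frac{9}{16} \right)}}{3} + \frac{3}{e^{\frac{1}{4}}}.

Antiderivative: F(\theta) = - 3 e^{\frac{\theta}{2}} + \frac{4 \cos{\left(\frac{\theta^{2}}{4} \right)}}{3}; value = - 3 e^{\frac{3}{4}} - \frac{4 \cos{\left(\frac{1}{16} \right)}}{3} + \frac{4 \cos{\left(\frac{9}{16} \right)}}{3} + \frac{3}{e^{\frac{1}{4}}}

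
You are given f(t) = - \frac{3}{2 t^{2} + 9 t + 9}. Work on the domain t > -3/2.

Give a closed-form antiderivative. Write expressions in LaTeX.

Factor the denominator (\left(t + 3\right) \left(2 t + 3\right)) and decompose: f = - \frac{2}{2 t + 3} + \frac{1}{t + 3}; each piece integrates to a log, atan, or power term.
Check: d/dt[- \log{\left(t + \frac{3}{2} \right)} + \log{\left(t + 3 \right)}] = - \frac{3}{2 t^{2} + 9 t + 9} = f(t).

An antiderivative is F(t) = - \log{\left(t + \frac{3}{2} \right)} + \log{\left(t + 3 \right)}.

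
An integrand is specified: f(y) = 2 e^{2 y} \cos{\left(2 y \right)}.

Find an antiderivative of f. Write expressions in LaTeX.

Since d/dy undoes antidifferentiation here, F'(y) = f(y) is required of F(y).
Check: d/dy[\frac{\left(\sin{\left(2 y \right)} + \cos{\left(2 y \right)}\right) e^{2 y}}{2}] = 2 e^{2 y} \cos{\left(2 y \right)} = f(y).

An antiderivative is F(y) = \frac{\left(\sin{\left(2 y \right)} + \cos{\left(2 y \right)}\right) e^{2 y}}{2}.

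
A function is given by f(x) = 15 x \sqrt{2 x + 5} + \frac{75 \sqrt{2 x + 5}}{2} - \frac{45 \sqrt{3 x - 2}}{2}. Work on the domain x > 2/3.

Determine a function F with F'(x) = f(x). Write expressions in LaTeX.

An antiderivative is F(x) = \frac{12 x^{2} \sqrt{2 x + 5} + 60 x \sqrt{2 x + 5} - 30 x \sqrt{3 x - 2} + 75 \sqrt{2 x + 5} + 20 \sqrt{3 x - 2}}{2}.

The integrand splits into summands that can be handled one at a time.
Check: d/dx[\frac{12 x^{2} \sqrt{2 x + 5} + 60 x \sqrt{2 x + 5} - 30 x \sqrt{3 x - 2} + 75 \sqrt{2 x + 5} + 20 \sqrt{3 x - 2}}{2}] = \frac{60 x^{2} \sqrt{3 x - 2} - 135 x \sqrt{2 x + 5} + 300 x \sqrt{3 x - 2} + 90 \sqrt{2 x + 5} + 375 \sqrt{3 x - 2}}{2 \sqrt{2 x + 5} \sqrt{3 x - 2}}, which equals f(x).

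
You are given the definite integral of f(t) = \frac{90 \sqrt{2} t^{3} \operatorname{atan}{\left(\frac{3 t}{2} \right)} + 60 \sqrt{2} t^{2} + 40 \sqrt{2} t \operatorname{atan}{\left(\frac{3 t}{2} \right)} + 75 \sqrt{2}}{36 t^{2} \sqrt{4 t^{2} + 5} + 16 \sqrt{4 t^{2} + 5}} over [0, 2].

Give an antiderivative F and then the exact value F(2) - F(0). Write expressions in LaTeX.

Recognize the product-rule pattern: f = u'v + uv' with u = \frac{5 \sqrt{2 t^{2} + \frac{5}{2}}}{4}, v = \operatorname{atan}{\left(\frac{3 t}{2} \right)}, so integration by parts undoes it.
F(t) = \frac{5 \sqrt{2} \sqrt{4 t^{2} + 5} \operatorname{atan}{\left(\frac{3 t}{2} \right)}}{8} is an antiderivative of f.
Check: d/dt[\frac{5 \sqrt{2} \sqrt{4 t^{2} + 5} \operatorname{atan}{\left(\frac{3 t}{2} \right)}}{8}] = \frac{90 \sqrt{2} t^{3} \operatorname{atan}{\left(\frac{3 t}{2} \right)} + 60 \sqrt{2} t^{2} + 40 \sqrt{2} t \operatorname{atan}{\left(\frac{3 t}{2} \right)} + 75 \sqrt{2}}{36 t^{2} \sqrt{4 t^{2} + 5} + 16 \sqrt{4 t^{2} + 5}} = f(t).
F(2) = \frac{5 \sqrt{42} \operatorname{atan}{\left(3 \right)}}{8}; F(0) = 0.
Integral = F(2) - F(0) = \frac{5 \sqrt{42} \operatorname{atan}{\left(3 \right)}}{8}.

Antiderivative: F(t) = \frac{5 \sqrt{2} \sqrt{4 t^{2} + 5} \operatorname{atan}{\left(\frac{3 t}{2} \right)}}{8}; value = \frac{5 \sqrt{42} \operatorname{atan}{\left(3 \right)}}{8}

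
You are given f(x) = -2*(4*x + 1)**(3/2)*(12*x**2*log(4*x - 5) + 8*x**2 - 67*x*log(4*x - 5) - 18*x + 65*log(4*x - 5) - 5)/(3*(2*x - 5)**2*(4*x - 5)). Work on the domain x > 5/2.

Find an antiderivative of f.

A first test for any F(x): its x-derivative must equal f(x) identically.
Check: d/dx[-16*x**2*sqrt(4*x + 1)*log(4*x - 5)/(12*x - 30) - 8*x*sqrt(4*x + 1)*log(4*x - 5)/(12*x - 30) - sqrt(4*x + 1)*log(4*x - 5)/(12*x - 30)] = (-384*x**4*log(4*x - 5) - 256*x**4 + 1952*x**3*log(4*x - 5) + 448*x**3 - 1032*x**2*log(4*x - 5) + 432*x**2 - 906*x*log(4*x - 5) + 116*x - 130*log(4*x - 5) + 10)/(48*x**3*sqrt(4*x + 1) - 300*x**2*sqrt(4*x + 1) + 600*x*sqrt(4*x + 1) - 375*sqrt(4*x + 1)), which equals f(x).

An antiderivative is F(x) = -16*x**2*sqrt(4*x + 1)*log(4*x - 5)/(12*x - 30) - 8*x*sqrt(4*x + 1)*log(4*x - 5)/(12*x - 30) - sqrt(4*x + 1)*log(4*x - 5)/(12*x - 30).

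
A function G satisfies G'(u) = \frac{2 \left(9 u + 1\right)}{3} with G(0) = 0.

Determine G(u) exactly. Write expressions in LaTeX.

Check a candidate G(u) by differentiating: d/du[G] must match the given G'(u).
A general antiderivative is 3 u^{2} + \frac{2 u}{3} + C.
The condition gives C = 0 - (0) = 0.
So G(u) = 3 u^{2} + \frac{2 u}{3}.
Check: d/du[3 u^{2} + \frac{2 u}{3}] = 6 u + \frac{2}{3}, which equals G'(u).

G(u) = 3 u^{2} + \frac{2 u}{3}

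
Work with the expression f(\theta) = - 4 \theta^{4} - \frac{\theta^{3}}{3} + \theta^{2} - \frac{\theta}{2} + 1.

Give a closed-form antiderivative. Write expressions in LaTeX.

An antiderivative is F(\theta) = - \frac{\theta \left(48 \theta^{4} + 5 \theta^{3} - 20 \theta^{2} + 15 \theta - 60\right)}{60}.

The integrand splits into summands that can be handled one at a time.
Check: d/d\theta[- \frac{\theta \left(48 \theta^{4} + 5 \theta^{3} - 20 \theta^{2} + 15 \theta - 60\right)}{60}] = - 4 \theta^{4} - \frac{\theta^{3}}{3} + \theta^{2} - \frac{\theta}{2} + 1 = f(\theta).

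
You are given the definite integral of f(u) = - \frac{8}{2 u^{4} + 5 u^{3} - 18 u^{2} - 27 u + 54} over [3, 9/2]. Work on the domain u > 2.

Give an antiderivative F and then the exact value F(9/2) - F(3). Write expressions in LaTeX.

Antiderivative: F(u) = - \frac{8 \log{\left(u - 2 \right)}}{25} + \frac{32 \log{\left(u - \frac{3}{2} \right)}}{81} - \frac{152 \log{\left(u + 3 \right)}}{2025} + \frac{8}{45 u + 135}; value = - \frac{8 \log{\left(\frac{5}{2} \right)}}{25} - \frac{32 \log{\left(\frac{3}{2} \right)}}{81} - \frac{152 \log{\left(\frac{15}{2} \right)}}{2025} - \frac{4}{675} + \frac{152 \log{\left(6 \right)}}{2025} + \frac{32 \log{\left(3 \right)}}{81}

The denominator factors as \left(u - 2\right) \left(u + 3\right)^{2} \left(2 u - 3\right); partial fractions split f into directly integrable pieces: \frac{64}{81 \left(2 u - 3\right)} - \frac{152}{2025 \left(u + 3\right)} - \frac{8}{45 \left(u + 3\right)^{2}} - \frac{8}{25 \left(u - 2\right)}.
F(u) = - \frac{8 \log{\left(u - 2 \right)}}{25} + \frac{32 \log{\left(u - \frac{3}{2} \right)}}{81} - \frac{152 \log{\left(u + 3 \right)}}{2025} + \frac{8}{45 u + 135} is an antiderivative of f.
Check: d/du[- \frac{8 \log{\left(u - 2 \right)}}{25} + \frac{32 \log{\left(u - \frac{3}{2} \right)}}{81} - \frac{152 \log{\left(u + 3 \right)}}{2025} + \frac{8}{45 u + 135}] = - \frac{8}{2 u^{4} + 5 u^{3} - 18 u^{2} - 27 u + 54} = f(u).
F(9/2) = - \frac{8 \log{\left(\frac{5}{2} \right)}}{25} - \frac{152 \log{\left(\frac{15}{2} \right)}}{2025} + \frac{16}{675} + \frac{32 \log{\left(3 \right)}}{81}; F(3) = - \frac{152 \log{\left(6 \right)}}{2025} + \frac{4}{135} + \frac{32 \log{\left(\frac{3}{2} \right)}}{81}.
Integral = F(9/2) - F(3) = - \frac{8 \log{\left(\frac{5}{2} \right)}}{25} - \frac{32 \log{\left(\frac{3}{2} \right)}}{81} - \frac{152 \log{\left(\frac{15}{2} \right)}}{2025} - \frac{4}{675} + \frac{152 \log{\left(6 \right)}}{2025} + \frac{32 \log{\left(3 \right)}}{81}.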